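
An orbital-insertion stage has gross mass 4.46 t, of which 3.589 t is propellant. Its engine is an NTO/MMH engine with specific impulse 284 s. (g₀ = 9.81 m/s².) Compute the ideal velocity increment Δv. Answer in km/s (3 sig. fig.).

v_e = Isp · g₀ = 284 × 9.81 = 2786.0 m/s.
m_f = m₀ − m_prop = 4.46 − 3.589 = 0.871 t.
By the Tsiolkovsky rocket equation, Δv = v_e · ln(m₀/m_f) = 2786.0 × ln(5.121) = 2786.0 × 1.6333 ≈ 4550.3 m/s.

Δv ≈ 4.55 km/s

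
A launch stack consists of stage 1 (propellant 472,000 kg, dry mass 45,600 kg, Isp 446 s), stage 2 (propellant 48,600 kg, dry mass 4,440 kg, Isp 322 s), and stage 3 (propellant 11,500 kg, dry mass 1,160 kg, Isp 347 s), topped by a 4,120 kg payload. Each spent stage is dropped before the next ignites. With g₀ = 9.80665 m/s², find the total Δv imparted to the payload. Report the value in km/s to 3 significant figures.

Δv ≈ 14.8 km/s

Ignition mass of stage 1 = 472,000+45,600 + 48,600+4,440 + 11,500+1,160 + 4,120 = 587,420 kg.
Stage 1: m₀ = 587,420 kg, m_f = 587,420 − 472,000 = 115,420 kg; Δv = 446×9.80665×ln(5.089) = 4373.8×1.6272 ≈ 7117 m/s.
Stage 2: m₀ = 69,820 kg, m_f = 69,820 − 48,600 = 21,220 kg; Δv = 322×9.80665×ln(3.29) = 3157.7×1.1910 ≈ 3761 m/s.
Stage 3: m₀ = 16,780 kg, m_f = 16,780 − 11,500 = 5,280 kg; Δv = 347×9.80665×ln(3.178) = 3402.9×1.1563 ≈ 3935 m/s.
Total Δv = 7117 + 3761 + 3935 = 14813 m/s.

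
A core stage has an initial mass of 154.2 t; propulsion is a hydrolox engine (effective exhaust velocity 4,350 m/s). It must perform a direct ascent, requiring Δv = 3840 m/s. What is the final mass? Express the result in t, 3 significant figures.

final mass ≈ 63.8 t

By the Tsiolkovsky rocket equation, m₀/m_f = exp(Δv / v_e) = exp(3840 / 4350.0) = exp(0.8828) = 2.4176.
m_f = m₀ / 2.4176 = 154.2 / 2.4176 = 63.7823 t.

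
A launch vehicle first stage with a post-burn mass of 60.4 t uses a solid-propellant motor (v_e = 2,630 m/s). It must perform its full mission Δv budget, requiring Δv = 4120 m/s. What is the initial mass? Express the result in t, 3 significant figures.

initial mass ≈ 289 t

Using Δv = v_e ln(m₀/m_f): m₀/m_f = exp(Δv / v_e) = exp(4120 / 2630.0) = exp(1.5665) = 4.7900.
m₀ = m_f × 4.7900 = 60.4 × 4.7900 = 289.316 t.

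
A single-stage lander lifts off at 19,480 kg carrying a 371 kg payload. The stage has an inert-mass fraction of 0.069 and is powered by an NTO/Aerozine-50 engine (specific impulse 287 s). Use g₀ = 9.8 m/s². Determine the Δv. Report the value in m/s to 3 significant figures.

Δv ≈ 6880 m/s

Stage wet mass = m₀ − payload = 19,480 − 371 = 19,109 kg.
Stage dry mass = ε × stage wet mass = 0.069 × 19,109 = 1,318.52 kg.
Burnout mass m_f = stage dry + payload = 1,318.52 + 371 = 1,689.52 kg.
v_e = Isp · g₀ = 287 × 9.8 = 2812.6 m/s.
By the Tsiolkovsky rocket equation, Δv = v_e · ln(19,480/1,689.52) = 2812.6 × ln(11.53) = 2812.6 × 2.4449 ≈ 6877 m/s.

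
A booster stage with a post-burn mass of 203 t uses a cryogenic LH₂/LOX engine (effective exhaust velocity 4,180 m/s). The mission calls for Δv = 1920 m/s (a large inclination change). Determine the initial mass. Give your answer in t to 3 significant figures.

initial mass ≈ 321 t

m₀/m_f = exp(Δv / v_e) = exp(1920 / 4180.0) = exp(0.4593) = 1.5830.
m₀ = m_f × 1.5830 = 203 × 1.5830 = 321.349 t.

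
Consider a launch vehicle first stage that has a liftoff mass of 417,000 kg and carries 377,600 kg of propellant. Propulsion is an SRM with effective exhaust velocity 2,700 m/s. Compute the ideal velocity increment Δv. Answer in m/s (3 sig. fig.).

m_f = m₀ − m_prop = 417,000 − 377,600 = 39,400 kg.
Δv = v_e · ln(m₀/m_f) = 2700.0 × ln(10.58) = 2700.0 × 2.3593 ≈ 6370.2 m/s.

Δv ≈ 6370 m/s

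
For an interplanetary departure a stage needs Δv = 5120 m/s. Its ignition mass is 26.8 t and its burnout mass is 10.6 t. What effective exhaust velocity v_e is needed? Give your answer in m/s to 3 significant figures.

v_e ≈ 5520 m/s

ln(m₀/m_f) = ln(26800/10600) = ln(2.528) = 0.9275.
v_e = Δv / ln(m₀/m_f) = 5120 / 0.9275 = 5519.9 m/s.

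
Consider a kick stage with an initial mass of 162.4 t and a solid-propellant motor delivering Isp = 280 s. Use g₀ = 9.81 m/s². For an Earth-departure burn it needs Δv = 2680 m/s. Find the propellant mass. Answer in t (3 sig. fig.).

propellant mass ≈ 101 t

v_e = Isp · g₀ = 280 × 9.81 = 2746.8 m/s.
m₀/m_f = exp(Δv / v_e) = exp(2680 / 2746.8) = exp(0.9757) = 2.6530.
m_f = 162.4 / 2.6530 = 61.2137 t, so propellant = m₀ − m_f = 162.4 − 61.2137 = 101.1863 t.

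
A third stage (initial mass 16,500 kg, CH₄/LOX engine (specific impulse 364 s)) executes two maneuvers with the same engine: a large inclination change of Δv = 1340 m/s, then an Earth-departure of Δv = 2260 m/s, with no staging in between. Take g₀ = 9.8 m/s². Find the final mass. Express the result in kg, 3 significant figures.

final mass ≈ 6010 kg

v_e = Isp · g₀ = 364 × 9.8 = 3567.2 m/s.
After the first burn: m = 16500 × exp(−1340/3567.2) = 16500 × 0.68685 = 11,333 kg.
After the second burn: m = 11,333 × exp(−2260/3567.2) = 11,333 × 0.53070 = 6,014.42 kg.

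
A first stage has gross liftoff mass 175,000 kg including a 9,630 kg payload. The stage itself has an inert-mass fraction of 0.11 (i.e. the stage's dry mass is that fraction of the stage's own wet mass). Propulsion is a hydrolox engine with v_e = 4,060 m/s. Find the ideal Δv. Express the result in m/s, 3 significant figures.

Δv ≈ 7470 m/s

Stage wet mass = m₀ − payload = 175,000 − 9,630 = 165,370 kg.
Stage dry mass = ε × stage wet mass = 0.11 × 165,370 = 18,190.7 kg.
Burnout mass m_f = stage dry + payload = 18,190.7 + 9,630 = 27,820.7 kg.
From the ideal rocket equation, Δv = v_e · ln(175,000/27,820.7) = 4060.0 × ln(6.29) = 4060.0 × 1.8390 ≈ 7466 m/s.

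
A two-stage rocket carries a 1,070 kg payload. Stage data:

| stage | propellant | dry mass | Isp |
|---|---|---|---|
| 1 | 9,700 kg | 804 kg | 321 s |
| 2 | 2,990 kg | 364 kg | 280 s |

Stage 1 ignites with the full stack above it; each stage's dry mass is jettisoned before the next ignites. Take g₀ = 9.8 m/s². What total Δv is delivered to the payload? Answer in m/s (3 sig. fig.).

Δv ≈ 6390 m/s

Ignition mass of stage 1 = 9,700+804 + 2,990+364 + 1,070 = 14,928 kg.
Stage 1: m₀ = 14,928 kg, m_f = 14,928 − 9,700 = 5,228 kg; Δv = 321×9.8×ln(2.855) = 3145.8×1.0492 ≈ 3301 m/s.
Stage 2: m₀ = 4,424 kg, m_f = 4,424 − 2,990 = 1,434 kg; Δv = 280×9.8×ln(3.085) = 2744.0×1.1266 ≈ 3091 m/s.
Total Δv = 3301 + 3091 = 6392 m/s.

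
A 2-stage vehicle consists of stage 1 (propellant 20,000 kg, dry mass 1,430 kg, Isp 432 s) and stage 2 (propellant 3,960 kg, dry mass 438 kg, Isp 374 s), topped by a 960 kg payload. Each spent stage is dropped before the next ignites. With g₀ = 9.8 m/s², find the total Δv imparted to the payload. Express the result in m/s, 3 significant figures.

Δv ≈ 10700 m/s

Ignition mass of stage 1 = 20,000+1,430 + 3,960+438 + 960 = 26,788 kg.
Stage 1: m₀ = 26,788 kg, m_f = 26,788 − 20,000 = 6,788 kg; Δv = 432×9.8×ln(3.946) = 4233.6×1.3728 ≈ 5812 m/s.
Stage 2: m₀ = 5,358 kg, m_f = 5,358 − 3,960 = 1,398 kg; Δv = 374×9.8×ln(3.833) = 3665.2×1.3435 ≈ 4924 m/s.
Total Δv = 5812 + 4924 = 10736 m/s.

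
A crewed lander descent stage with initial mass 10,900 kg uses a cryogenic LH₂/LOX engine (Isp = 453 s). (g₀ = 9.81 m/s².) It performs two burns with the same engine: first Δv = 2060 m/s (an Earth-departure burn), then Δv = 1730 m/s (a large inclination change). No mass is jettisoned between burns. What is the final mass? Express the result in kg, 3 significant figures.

v_e = Isp · g₀ = 453 × 9.81 = 4443.9 m/s.
After the first burn: m = 10900 × exp(−2060/4443.9) = 10900 × 0.62904 = 6,856.54 kg.
After the second burn: m = 6,856.54 × exp(−1730/4443.9) = 6,856.54 × 0.67753 = 4,645.51 kg.

final mass ≈ 4650 kg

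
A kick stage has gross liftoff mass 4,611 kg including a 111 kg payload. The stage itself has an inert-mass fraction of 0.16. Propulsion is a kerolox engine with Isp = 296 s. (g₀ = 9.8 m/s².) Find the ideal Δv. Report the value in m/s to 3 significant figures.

Stage wet mass = m₀ − payload = 4,611 − 111 = 4,500 kg.
Stage dry mass = ε × stage wet mass = 0.16 × 4,500 = 720 kg.
Burnout mass m_f = stage dry + payload = 720 + 111 = 831 kg.
v_e = Isp · g₀ = 296 × 9.8 = 2900.8 m/s.
Δv = v_e · ln(4,611/831) = 2900.8 × ln(5.549) = 2900.8 × 1.7136 ≈ 4971 m/s.

Δv ≈ 4970 m/s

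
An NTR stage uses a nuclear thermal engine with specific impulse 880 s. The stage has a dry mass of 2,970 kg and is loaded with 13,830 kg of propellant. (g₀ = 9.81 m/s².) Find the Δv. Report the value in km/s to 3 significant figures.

v_e = Isp · g₀ = 880 × 9.81 = 8632.8 m/s.
m₀ = m_dry + m_prop = 2,970 + 13,830 = 16,800 kg.
Δv = v_e · ln(m₀/m_f) = 8632.8 × ln(5.657) = 8632.8 × 1.7328 ≈ 14959.1 m/s.

Δv ≈ 15.0 km/s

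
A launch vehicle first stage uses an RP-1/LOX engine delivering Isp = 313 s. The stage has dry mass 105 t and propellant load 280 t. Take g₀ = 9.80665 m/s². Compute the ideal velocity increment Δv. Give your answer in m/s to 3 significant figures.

Δv ≈ 3990 m/s

v_e = Isp · g₀ = 313 × 9.80665 = 3069.5 m/s.
m₀ = m_dry + m_prop = 105 + 280 = 385 t.
Δv = v_e · ln(m₀/m_f) = 3069.5 × ln(3.667) = 3069.5 × 1.2993 ≈ 3988.1 m/s.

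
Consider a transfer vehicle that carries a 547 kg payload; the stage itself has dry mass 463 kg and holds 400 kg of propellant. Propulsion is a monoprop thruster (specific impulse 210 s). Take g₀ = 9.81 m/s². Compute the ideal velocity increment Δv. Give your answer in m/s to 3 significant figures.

v_e = Isp · g₀ = 210 × 9.81 = 2060.1 m/s.
m₀ = payload + dry + propellant = 547 + 463 + 400 = 1,410 kg.
m_f = payload + dry = 547 + 463 = 1,010 kg.
By the Tsiolkovsky rocket equation, Δv = v_e · ln(m₀/m_f) = 2060.1 × ln(1.396) = 2060.1 × 0.3336 ≈ 687.3 m/s.

Δv ≈ 687 m/s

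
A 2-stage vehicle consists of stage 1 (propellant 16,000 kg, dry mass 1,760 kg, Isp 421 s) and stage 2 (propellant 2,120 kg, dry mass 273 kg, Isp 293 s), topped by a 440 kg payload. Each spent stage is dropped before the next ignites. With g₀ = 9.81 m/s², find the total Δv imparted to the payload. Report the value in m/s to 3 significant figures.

Δv ≈ 10200 m/s

Ignition mass of stage 1 = 16,000+1,760 + 2,120+273 + 440 = 20,593 kg.
Stage 1: m₀ = 20,593 kg, m_f = 20,593 − 16,000 = 4,593 kg; Δv = 421×9.81×ln(4.484) = 4130.0×1.5004 ≈ 6197 m/s.
Stage 2: m₀ = 2,833 kg, m_f = 2,833 − 2,120 = 713 kg; Δv = 293×9.81×ln(3.973) = 2874.3×1.3796 ≈ 3965 m/s.
Total Δv = 6197 + 3965 = 10162 m/s.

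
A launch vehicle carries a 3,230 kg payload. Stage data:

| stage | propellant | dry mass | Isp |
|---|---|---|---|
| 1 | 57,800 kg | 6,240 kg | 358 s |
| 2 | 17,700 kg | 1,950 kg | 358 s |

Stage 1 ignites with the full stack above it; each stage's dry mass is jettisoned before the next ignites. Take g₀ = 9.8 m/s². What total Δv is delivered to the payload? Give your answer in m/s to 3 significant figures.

Δv ≈ 9050 m/s

Ignition mass of stage 1 = 57,800+6,240 + 17,700+1,950 + 3,230 = 86,920 kg.
Stage 1: m₀ = 86,920 kg, m_f = 86,920 − 57,800 = 29,120 kg; Δv = 358×9.8×ln(2.985) = 3508.4×1.0936 ≈ 3837 m/s.
Stage 2: m₀ = 22,880 kg, m_f = 22,880 − 17,700 = 5,180 kg; Δv = 358×9.8×ln(4.417) = 3508.4×1.4855 ≈ 5212 m/s.
Total Δv = 3837 + 5212 = 9049 m/s.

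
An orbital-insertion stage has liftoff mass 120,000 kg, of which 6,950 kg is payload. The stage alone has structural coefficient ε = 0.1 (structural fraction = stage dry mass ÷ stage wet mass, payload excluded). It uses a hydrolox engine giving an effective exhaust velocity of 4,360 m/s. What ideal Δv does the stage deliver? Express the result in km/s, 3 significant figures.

Δv ≈ 8.21 km/s

Stage wet mass = m₀ − payload = 120,000 − 6,950 = 113,050 kg.
Stage dry mass = ε × stage wet mass = 0.1 × 113,050 = 11,305 kg.
Burnout mass m_f = stage dry + payload = 11,305 + 6,950 = 18,255 kg.
From the ideal rocket equation, Δv = v_e · ln(120,000/18,255) = 4360.0 × ln(6.574) = 4360.0 × 1.8831 ≈ 8210 m/s.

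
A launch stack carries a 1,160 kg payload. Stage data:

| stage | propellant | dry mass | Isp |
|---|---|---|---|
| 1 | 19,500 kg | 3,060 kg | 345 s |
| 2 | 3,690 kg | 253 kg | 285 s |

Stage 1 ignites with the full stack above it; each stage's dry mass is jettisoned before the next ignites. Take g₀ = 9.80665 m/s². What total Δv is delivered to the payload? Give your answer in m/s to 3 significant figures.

Ignition mass of stage 1 = 19,500+3,060 + 3,690+253 + 1,160 = 27,663 kg.
Stage 1: m₀ = 27,663 kg, m_f = 27,663 − 19,500 = 8,163 kg; Δv = 345×9.80665×ln(3.389) = 3383.3×1.2205 ≈ 4129 m/s.
Stage 2: m₀ = 5,103 kg, m_f = 5,103 − 3,690 = 1,413 kg; Δv = 285×9.80665×ln(3.611) = 2794.9×1.2841 ≈ 3589 m/s.
Total Δv = 4129 + 3589 = 7718 m/s.

Δv ≈ 7720 m/s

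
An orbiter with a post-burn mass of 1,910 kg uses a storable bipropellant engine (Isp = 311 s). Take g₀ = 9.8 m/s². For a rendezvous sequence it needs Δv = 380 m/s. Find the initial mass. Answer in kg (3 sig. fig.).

initial mass ≈ 2160 kg

v_e = Isp · g₀ = 311 × 9.8 = 3047.8 m/s.
From the ideal rocket equation, m₀/m_f = exp(Δv / v_e) = exp(380 / 3047.8) = exp(0.1247) = 1.1328.
m₀ = m_f × 1.1328 = 1,910 × 1.1328 = 2,163.65 kg.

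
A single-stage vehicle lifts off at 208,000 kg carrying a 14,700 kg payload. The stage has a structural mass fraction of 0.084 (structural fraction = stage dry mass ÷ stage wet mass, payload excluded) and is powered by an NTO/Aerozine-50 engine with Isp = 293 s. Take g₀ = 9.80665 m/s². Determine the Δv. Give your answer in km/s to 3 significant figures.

Δv ≈ 5.48 km/s

Stage wet mass = m₀ − payload = 208,000 − 14,700 = 193,300 kg.
Stage dry mass = ε × stage wet mass = 0.084 × 193,300 = 16,237.2 kg.
Burnout mass m_f = stage dry + payload = 16,237.2 + 14,700 = 30,937.2 kg.
v_e = Isp · g₀ = 293 × 9.80665 = 2873.3 m/s.
From the ideal rocket equation, Δv = v_e · ln(208,000/30,937.2) = 2873.3 × ln(6.723) = 2873.3 × 1.9056 ≈ 5475 m/s.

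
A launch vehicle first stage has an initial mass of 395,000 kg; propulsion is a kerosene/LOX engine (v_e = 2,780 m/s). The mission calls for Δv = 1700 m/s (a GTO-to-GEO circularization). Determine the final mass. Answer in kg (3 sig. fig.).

final mass ≈ 214000 kg

Using Δv = v_e ln(m₀/m_f): m₀/m_f = exp(Δv / v_e) = exp(1700 / 2780.0) = exp(0.6115) = 1.8432.
m_f = m₀ / 1.8432 = 395,000 / 1.8432 = 214,301 kg.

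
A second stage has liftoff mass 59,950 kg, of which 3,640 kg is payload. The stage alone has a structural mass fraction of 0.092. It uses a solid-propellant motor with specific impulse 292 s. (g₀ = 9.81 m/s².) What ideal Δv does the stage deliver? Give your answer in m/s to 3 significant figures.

Δv ≈ 5490 m/s

Stage wet mass = m₀ − payload = 59,950 − 3,640 = 56,310 kg.
Stage dry mass = ε × stage wet mass = 0.092 × 56,310 = 5,180.52 kg.
Burnout mass m_f = stage dry + payload = 5,180.52 + 3,640 = 8,820.52 kg.
v_e = Isp · g₀ = 292 × 9.81 = 2864.5 m/s.
By the Tsiolkovsky rocket equation, Δv = v_e · ln(59,950/8,820.52) = 2864.5 × ln(6.797) = 2864.5 × 1.9164 ≈ 5490 m/s.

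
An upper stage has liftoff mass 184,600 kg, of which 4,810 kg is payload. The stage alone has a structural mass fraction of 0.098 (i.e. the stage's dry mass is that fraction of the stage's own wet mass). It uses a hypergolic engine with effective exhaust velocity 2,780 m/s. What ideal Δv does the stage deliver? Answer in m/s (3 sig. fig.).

Stage wet mass = m₀ − payload = 184,600 − 4,810 = 179,790 kg.
Stage dry mass = ε × stage wet mass = 0.098 × 179,790 = 17,619.4 kg.
Burnout mass m_f = stage dry + payload = 17,619.4 + 4,810 = 22,429.4 kg.
By the Tsiolkovsky rocket equation, Δv = v_e · ln(184,600/22,429.4) = 2780.0 × ln(8.23) = 2780.0 × 2.1078 ≈ 5860 m/s.

Δv ≈ 5860 m/s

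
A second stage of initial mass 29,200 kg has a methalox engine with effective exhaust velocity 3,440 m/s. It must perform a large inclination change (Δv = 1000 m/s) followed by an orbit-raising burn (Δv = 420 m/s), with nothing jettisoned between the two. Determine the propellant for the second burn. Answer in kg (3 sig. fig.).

propellant for the second burn ≈ 2510 kg

After the first burn: m = 29200 × exp(−1000/3440.0) = 29200 × 0.74774 = 21,834 kg.
After the second burn: m = 21,834 × exp(−420/3440.0) = 21,834 × 0.88507 = 19,324.6 kg.
Second-burn propellant = 21,834 − 19,324.6 = 2,509.4 kg.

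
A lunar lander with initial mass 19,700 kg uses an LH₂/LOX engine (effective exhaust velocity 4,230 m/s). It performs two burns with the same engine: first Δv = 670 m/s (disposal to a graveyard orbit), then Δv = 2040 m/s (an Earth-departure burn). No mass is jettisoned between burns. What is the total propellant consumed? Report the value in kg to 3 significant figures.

After the first burn: m = 19700 × exp(−670/4230.0) = 19700 × 0.85351 = 16,814.1 kg.
After the second burn: m = 16,814.1 × exp(−2040/4230.0) = 16,814.1 × 0.61738 = 10,380.7 kg.
Total propellant = m₀ − m_final = 19700 − 10,380.7 = 9,319.3 kg.

total propellant consumed ≈ 9320 kg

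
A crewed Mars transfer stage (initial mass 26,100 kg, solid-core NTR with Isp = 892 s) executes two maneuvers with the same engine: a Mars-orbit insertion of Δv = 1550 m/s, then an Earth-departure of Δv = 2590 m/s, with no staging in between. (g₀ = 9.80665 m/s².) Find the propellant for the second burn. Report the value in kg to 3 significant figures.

v_e = Isp · g₀ = 892 × 9.80665 = 8747.5 m/s.
After the first burn: m = 26100 × exp(−1550/8747.5) = 26100 × 0.83762 = 21,861.9 kg.
After the second burn: m = 21,861.9 × exp(−2590/8747.5) = 21,861.9 × 0.74373 = 16,259.4 kg.
Second-burn propellant = 21,861.9 − 16,259.4 = 5,602.5 kg.

propellant for the second burn ≈ 5600 kg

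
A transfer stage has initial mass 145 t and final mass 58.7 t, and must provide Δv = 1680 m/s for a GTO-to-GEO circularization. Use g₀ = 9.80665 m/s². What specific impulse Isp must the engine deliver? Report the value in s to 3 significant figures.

Isp ≈ 189 s

ln(m₀/m_f) = ln(145000/58700) = ln(2.47) = 0.9043.
Using Δv = v_e ln(m₀/m_f): v_e = Δv / ln(m₀/m_f) = 1680 / 0.9043 = 1857.8 m/s.
Isp = v_e / g₀ = 1857.8 / 9.80665 = 189.4 s.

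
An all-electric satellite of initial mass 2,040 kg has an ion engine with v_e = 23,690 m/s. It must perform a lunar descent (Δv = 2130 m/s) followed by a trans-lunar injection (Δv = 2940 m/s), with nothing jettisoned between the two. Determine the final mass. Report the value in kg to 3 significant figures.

final mass ≈ 1650 kg

After the first burn: m = 2040 × exp(−2130/23690.0) = 2040 × 0.91401 = 1,864.58 kg.
After the second burn: m = 1,864.58 × exp(−2940/23690.0) = 1,864.58 × 0.88329 = 1,646.96 kg.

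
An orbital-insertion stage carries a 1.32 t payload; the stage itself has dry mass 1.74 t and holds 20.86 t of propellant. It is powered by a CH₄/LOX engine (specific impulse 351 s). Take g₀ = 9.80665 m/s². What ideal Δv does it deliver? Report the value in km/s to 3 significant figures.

Δv ≈ 7.08 km/s

v_e = Isp · g₀ = 351 × 9.80665 = 3442.1 m/s.
m₀ = payload + dry + propellant = 1.32 + 1.74 + 20.86 = 23.92 t.
m_f = payload + dry = 1.32 + 1.74 = 3.06 t.
Δv = v_e · ln(m₀/m_f) = 3442.1 × ln(7.817) = 3442.1 × 2.0563 ≈ 7078.1 m/s.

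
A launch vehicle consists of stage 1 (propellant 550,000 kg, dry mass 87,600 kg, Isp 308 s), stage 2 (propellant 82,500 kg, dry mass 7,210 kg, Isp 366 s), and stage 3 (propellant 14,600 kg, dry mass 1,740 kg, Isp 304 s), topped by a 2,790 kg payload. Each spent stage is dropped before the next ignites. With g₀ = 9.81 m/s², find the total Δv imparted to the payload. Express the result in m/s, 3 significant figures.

Ignition mass of stage 1 = 550,000+87,600 + 82,500+7,210 + 14,600+1,740 + 2,790 = 746,440 kg.
Stage 1: m₀ = 746,440 kg, m_f = 746,440 − 550,000 = 196,440 kg; Δv = 308×9.81×ln(3.8) = 3021.5×1.3350 ≈ 4034 m/s.
Stage 2: m₀ = 108,840 kg, m_f = 108,840 − 82,500 = 26,340 kg; Δv = 366×9.81×ln(4.132) = 3590.5×1.4188 ≈ 5094 m/s.
Stage 3: m₀ = 19,130 kg, m_f = 19,130 − 14,600 = 4,530 kg; Δv = 304×9.81×ln(4.223) = 2982.2×1.4405 ≈ 4296 m/s.
Total Δv = 4034 + 5094 + 4296 = 13424 m/s.

Δv ≈ 13400 m/s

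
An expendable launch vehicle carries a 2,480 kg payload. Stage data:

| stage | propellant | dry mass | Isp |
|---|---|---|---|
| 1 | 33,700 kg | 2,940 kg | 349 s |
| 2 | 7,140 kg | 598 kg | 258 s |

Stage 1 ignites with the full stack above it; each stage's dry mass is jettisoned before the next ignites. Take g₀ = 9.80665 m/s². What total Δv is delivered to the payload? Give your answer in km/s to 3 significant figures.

Ignition mass of stage 1 = 33,700+2,940 + 7,140+598 + 2,480 = 46,858 kg.
Stage 1: m₀ = 46,858 kg, m_f = 46,858 − 33,700 = 13,158 kg; Δv = 349×9.80665×ln(3.561) = 3422.5×1.2701 ≈ 4347 m/s.
Stage 2: m₀ = 10,218 kg, m_f = 10,218 − 7,140 = 3,078 kg; Δv = 258×9.80665×ln(3.32) = 2530.1×1.1999 ≈ 3036 m/s.
Total Δv = 4347 + 3036 = 7383 m/s.

Δv ≈ 7.38 km/s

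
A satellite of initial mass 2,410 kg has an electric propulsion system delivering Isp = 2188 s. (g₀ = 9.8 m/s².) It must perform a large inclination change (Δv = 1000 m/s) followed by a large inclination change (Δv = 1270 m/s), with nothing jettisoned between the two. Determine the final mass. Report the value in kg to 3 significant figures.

final mass ≈ 2170 kg

v_e = Isp · g₀ = 2188 × 9.8 = 21442.4 m/s.
After the first burn: m = 2410 × exp(−1000/21442.4) = 2410 × 0.95443 = 2,300.18 kg.
After the second burn: m = 2,300.18 × exp(−1270/21442.4) = 2,300.18 × 0.94249 = 2,167.9 kg.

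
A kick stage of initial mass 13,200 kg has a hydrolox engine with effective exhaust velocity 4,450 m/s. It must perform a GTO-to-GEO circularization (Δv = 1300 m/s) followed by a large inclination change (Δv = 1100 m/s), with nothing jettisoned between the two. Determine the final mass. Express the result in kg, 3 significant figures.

After the first burn: m = 13200 × exp(−1300/4450.0) = 13200 × 0.74667 = 9,856.04 kg.
After the second burn: m = 9,856.04 × exp(−1100/4450.0) = 9,856.04 × 0.78099 = 7,697.47 kg.

final mass ≈ 7700 kg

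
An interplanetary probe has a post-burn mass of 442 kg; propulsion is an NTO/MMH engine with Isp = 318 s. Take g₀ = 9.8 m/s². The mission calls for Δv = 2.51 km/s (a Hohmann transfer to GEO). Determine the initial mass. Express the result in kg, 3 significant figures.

v_e = Isp · g₀ = 318 × 9.8 = 3116.4 m/s.
m₀/m_f = exp(Δv / v_e) = exp(2510 / 3116.4) = exp(0.8054) = 2.2376.
m₀ = m_f × 2.2376 = 442 × 2.2376 = 989.019 kg.

initial mass ≈ 989 kg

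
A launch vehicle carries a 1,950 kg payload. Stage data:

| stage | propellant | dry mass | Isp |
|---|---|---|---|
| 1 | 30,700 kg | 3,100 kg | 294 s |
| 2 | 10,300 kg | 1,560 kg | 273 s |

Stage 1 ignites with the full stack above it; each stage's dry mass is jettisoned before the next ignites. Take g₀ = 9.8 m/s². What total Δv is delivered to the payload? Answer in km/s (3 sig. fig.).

Ignition mass of stage 1 = 30,700+3,100 + 10,300+1,560 + 1,950 = 47,610 kg.
Stage 1: m₀ = 47,610 kg, m_f = 47,610 − 30,700 = 16,910 kg; Δv = 294×9.8×ln(2.815) = 2881.2×1.0351 ≈ 2982 m/s.
Stage 2: m₀ = 13,810 kg, m_f = 13,810 − 10,300 = 3,510 kg; Δv = 273×9.8×ln(3.934) = 2675.4×1.3698 ≈ 3665 m/s.
Total Δv = 2982 + 3665 = 6647 m/s.

Δv ≈ 6.65 km/s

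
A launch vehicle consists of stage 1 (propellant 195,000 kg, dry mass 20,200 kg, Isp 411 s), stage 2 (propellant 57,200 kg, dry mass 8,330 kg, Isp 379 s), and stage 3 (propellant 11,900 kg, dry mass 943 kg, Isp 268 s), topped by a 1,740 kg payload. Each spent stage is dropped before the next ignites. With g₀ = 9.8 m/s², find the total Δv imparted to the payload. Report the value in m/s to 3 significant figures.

Δv ≈ 13400 m/s

Ignition mass of stage 1 = 195,000+20,200 + 57,200+8,330 + 11,900+943 + 1,740 = 295,313 kg.
Stage 1: m₀ = 295,313 kg, m_f = 295,313 − 195,000 = 100,313 kg; Δv = 411×9.8×ln(2.944) = 4027.8×1.0797 ≈ 4349 m/s.
Stage 2: m₀ = 80,113 kg, m_f = 80,113 − 57,200 = 22,913 kg; Δv = 379×9.8×ln(3.496) = 3714.2×1.2517 ≈ 4649 m/s.
Stage 3: m₀ = 14,583 kg, m_f = 14,583 − 11,900 = 2,683 kg; Δv = 268×9.8×ln(5.435) = 2626.4×1.6929 ≈ 4446 m/s.
Total Δv = 4349 + 4649 + 4446 = 13444 m/s.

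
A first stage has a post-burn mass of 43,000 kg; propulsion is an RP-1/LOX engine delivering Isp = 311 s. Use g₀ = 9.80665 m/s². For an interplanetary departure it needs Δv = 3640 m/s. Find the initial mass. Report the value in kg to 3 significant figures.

initial mass ≈ 142000 kg

v_e = Isp · g₀ = 311 × 9.80665 = 3049.9 m/s.
m₀/m_f = exp(Δv / v_e) = exp(3640 / 3049.9) = exp(1.1935) = 3.2986.
m₀ = m_f × 3.2986 = 43,000 × 3.2986 = 141,840 kg.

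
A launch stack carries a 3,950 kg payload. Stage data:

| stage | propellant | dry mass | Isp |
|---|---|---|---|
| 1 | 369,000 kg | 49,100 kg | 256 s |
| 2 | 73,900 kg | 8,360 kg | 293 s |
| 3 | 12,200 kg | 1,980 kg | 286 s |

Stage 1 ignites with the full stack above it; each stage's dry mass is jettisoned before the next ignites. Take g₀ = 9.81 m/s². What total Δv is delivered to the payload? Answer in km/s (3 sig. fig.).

Δv ≈ 10.1 km/s

Ignition mass of stage 1 = 369,000+49,100 + 73,900+8,360 + 12,200+1,980 + 3,950 = 518,490 kg.
Stage 1: m₀ = 518,490 kg, m_f = 518,490 − 369,000 = 149,490 kg; Δv = 256×9.81×ln(3.468) = 2511.4×1.2437 ≈ 3123 m/s.
Stage 2: m₀ = 100,390 kg, m_f = 100,390 − 73,900 = 26,490 kg; Δv = 293×9.81×ln(3.79) = 2874.3×1.3323 ≈ 3829 m/s.
Stage 3: m₀ = 18,130 kg, m_f = 18,130 − 12,200 = 5,930 kg; Δv = 286×9.81×ln(3.057) = 2805.7×1.1175 ≈ 3135 m/s.
Total Δv = 3123 + 3829 + 3135 = 10087 m/s.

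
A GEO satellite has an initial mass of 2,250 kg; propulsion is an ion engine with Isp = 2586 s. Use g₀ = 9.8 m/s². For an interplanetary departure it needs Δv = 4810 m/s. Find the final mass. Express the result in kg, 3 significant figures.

final mass ≈ 1860 kg

v_e = Isp · g₀ = 2586 × 9.8 = 25342.8 m/s.
From the ideal rocket equation, m₀/m_f = exp(Δv / v_e) = exp(4810 / 25342.8) = exp(0.1898) = 1.2090.
m_f = m₀ / 1.2090 = 2,250 / 1.2090 = 1,861.04 kg.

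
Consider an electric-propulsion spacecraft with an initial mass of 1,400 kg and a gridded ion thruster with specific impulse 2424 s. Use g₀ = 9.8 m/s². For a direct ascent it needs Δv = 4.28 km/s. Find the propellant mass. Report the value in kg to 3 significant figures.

propellant mass ≈ 231 kg

v_e = Isp · g₀ = 2424 × 9.8 = 23755.2 m/s.
m₀/m_f = exp(Δv / v_e) = exp(4280 / 23755.2) = exp(0.1802) = 1.1974.
m_f = 1,400 / 1.1974 = 1,169.2 kg, so propellant = m₀ − m_f = 1,400 − 1,169.2 = 230.8 kg.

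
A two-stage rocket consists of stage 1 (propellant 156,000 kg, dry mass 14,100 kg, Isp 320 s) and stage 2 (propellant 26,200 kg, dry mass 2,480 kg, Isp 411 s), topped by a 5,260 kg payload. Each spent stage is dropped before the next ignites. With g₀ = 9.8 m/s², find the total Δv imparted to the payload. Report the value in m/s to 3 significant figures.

Ignition mass of stage 1 = 156,000+14,100 + 26,200+2,480 + 5,260 = 204,040 kg.
Stage 1: m₀ = 204,040 kg, m_f = 204,040 − 156,000 = 48,040 kg; Δv = 320×9.8×ln(4.247) = 3136.0×1.4463 ≈ 4536 m/s.
Stage 2: m₀ = 33,940 kg, m_f = 33,940 − 26,200 = 7,740 kg; Δv = 411×9.8×ln(4.385) = 4027.8×1.4782 ≈ 5954 m/s.
Total Δv = 4536 + 5954 = 10490 m/s.

Δv ≈ 10500 m/s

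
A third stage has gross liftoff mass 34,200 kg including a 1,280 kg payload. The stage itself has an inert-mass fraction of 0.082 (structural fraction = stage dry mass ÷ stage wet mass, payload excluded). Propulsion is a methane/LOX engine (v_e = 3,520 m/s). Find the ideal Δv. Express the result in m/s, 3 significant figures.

Stage wet mass = m₀ − payload = 34,200 − 1,280 = 32,920 kg.
Stage dry mass = ε × stage wet mass = 0.082 × 32,920 = 2,699.44 kg.
Burnout mass m_f = stage dry + payload = 2,699.44 + 1,280 = 3,979.44 kg.
From the ideal rocket equation, Δv = v_e · ln(34,200/3,979.44) = 3520.0 × ln(8.594) = 3520.0 × 2.1511 ≈ 7572 m/s.

Δv ≈ 7570 m/s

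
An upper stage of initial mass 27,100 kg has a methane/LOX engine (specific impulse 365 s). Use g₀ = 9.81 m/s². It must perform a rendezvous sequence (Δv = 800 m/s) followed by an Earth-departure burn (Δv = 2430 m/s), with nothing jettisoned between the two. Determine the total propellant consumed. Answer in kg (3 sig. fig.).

v_e = Isp · g₀ = 365 × 9.81 = 3580.7 m/s.
After the first burn: m = 27100 × exp(−800/3580.7) = 27100 × 0.79978 = 21,674 kg.
After the second burn: m = 21,674 × exp(−2430/3580.7) = 21,674 × 0.50730 = 10,995.2 kg.
Total propellant = m₀ − m_final = 27100 − 10,995.2 = 16,104.8 kg.

total propellant consumed ≈ 16100 kg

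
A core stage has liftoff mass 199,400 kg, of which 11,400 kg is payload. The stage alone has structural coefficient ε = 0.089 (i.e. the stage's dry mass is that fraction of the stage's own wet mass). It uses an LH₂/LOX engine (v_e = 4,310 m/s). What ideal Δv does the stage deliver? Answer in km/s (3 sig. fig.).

Stage wet mass = m₀ − payload = 199,400 − 11,400 = 188,000 kg.
Stage dry mass = ε × stage wet mass = 0.089 × 188,000 = 16,732 kg.
Burnout mass m_f = stage dry + payload = 16,732 + 11,400 = 28,132 kg.
By the Tsiolkovsky rocket equation, Δv = v_e · ln(199,400/28,132) = 4310.0 × ln(7.088) = 4310.0 × 1.9584 ≈ 8441 m/s.

Δv ≈ 8.44 km/s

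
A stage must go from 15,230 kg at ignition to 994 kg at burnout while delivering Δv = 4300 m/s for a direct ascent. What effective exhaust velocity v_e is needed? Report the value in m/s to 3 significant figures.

ln(m₀/m_f) = ln(15230/994) = ln(15.32) = 2.7293.
v_e = Δv / ln(m₀/m_f) = 4300 / 2.7293 = 1575.5 m/s.

v_e ≈ 1580 m/s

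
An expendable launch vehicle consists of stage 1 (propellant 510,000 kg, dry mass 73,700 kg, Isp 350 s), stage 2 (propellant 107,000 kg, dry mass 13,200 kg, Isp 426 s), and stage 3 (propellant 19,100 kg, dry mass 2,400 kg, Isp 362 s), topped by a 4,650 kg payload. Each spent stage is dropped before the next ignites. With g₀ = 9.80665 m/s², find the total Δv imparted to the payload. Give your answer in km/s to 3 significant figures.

Δv ≈ 14.3 km/s

Ignition mass of stage 1 = 510,000+73,700 + 107,000+13,200 + 19,100+2,400 + 4,650 = 730,050 kg.
Stage 1: m₀ = 730,050 kg, m_f = 730,050 − 510,000 = 220,050 kg; Δv = 350×9.80665×ln(3.318) = 3432.3×1.1993 ≈ 4116 m/s.
Stage 2: m₀ = 146,350 kg, m_f = 146,350 − 107,000 = 39,350 kg; Δv = 426×9.80665×ln(3.719) = 4177.6×1.3135 ≈ 5487 m/s.
Stage 3: m₀ = 26,150 kg, m_f = 26,150 − 19,100 = 7,050 kg; Δv = 362×9.80665×ln(3.709) = 3550.0×1.3108 ≈ 4653 m/s.
Total Δv = 4116 + 5487 + 4653 = 14256 m/s.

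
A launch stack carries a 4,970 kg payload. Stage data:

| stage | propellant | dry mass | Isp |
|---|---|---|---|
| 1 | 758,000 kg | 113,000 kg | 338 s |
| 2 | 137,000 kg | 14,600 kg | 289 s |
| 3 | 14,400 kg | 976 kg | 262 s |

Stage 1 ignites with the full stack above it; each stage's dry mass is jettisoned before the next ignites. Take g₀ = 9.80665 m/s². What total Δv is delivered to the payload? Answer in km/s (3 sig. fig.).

Δv ≈ 12.0 km/s

Ignition mass of stage 1 = 758,000+113,000 + 137,000+14,600 + 14,400+976 + 4,970 = 1,042,946 kg.
Stage 1: m₀ = 1,042,946 kg, m_f = 1,042,946 − 758,000 = 284,946 kg; Δv = 338×9.80665×ln(3.66) = 3314.6×1.2975 ≈ 4301 m/s.
Stage 2: m₀ = 171,946 kg, m_f = 171,946 − 137,000 = 34,946 kg; Δv = 289×9.80665×ln(4.92) = 2834.1×1.5934 ≈ 4516 m/s.
Stage 3: m₀ = 20,346 kg, m_f = 20,346 − 14,400 = 5,946 kg; Δv = 262×9.80665×ln(3.422) = 2569.3×1.2302 ≈ 3161 m/s.
Total Δv = 4301 + 4516 + 3161 = 11978 m/s.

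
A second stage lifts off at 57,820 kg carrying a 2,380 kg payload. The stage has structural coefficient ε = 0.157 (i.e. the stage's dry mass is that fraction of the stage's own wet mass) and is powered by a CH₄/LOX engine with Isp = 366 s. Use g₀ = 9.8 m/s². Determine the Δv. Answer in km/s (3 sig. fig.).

Stage wet mass = m₀ − payload = 57,820 − 2,380 = 55,440 kg.
Stage dry mass = ε × stage wet mass = 0.157 × 55,440 = 8,704.08 kg.
Burnout mass m_f = stage dry + payload = 8,704.08 + 2,380 = 11,084.08 kg.
v_e = Isp · g₀ = 366 × 9.8 = 3586.8 m/s.
From the ideal rocket equation, Δv = v_e · ln(57,820/11,084.08) = 3586.8 × ln(5.216) = 3586.8 × 1.6518 ≈ 5925 m/s.

Δv ≈ 5.92 km/s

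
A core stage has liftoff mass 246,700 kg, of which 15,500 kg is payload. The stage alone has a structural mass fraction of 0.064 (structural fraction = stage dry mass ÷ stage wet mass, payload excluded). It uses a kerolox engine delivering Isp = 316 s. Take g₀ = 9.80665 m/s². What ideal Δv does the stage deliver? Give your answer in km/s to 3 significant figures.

Stage wet mass = m₀ − payload = 246,700 − 15,500 = 231,200 kg.
Stage dry mass = ε × stage wet mass = 0.064 × 231,200 = 14,796.8 kg.
Burnout mass m_f = stage dry + payload = 14,796.8 + 15,500 = 30,296.8 kg.
v_e = Isp · g₀ = 316 × 9.80665 = 3098.9 m/s.
Δv = v_e · ln(246,700/30,296.8) = 3098.9 × ln(8.143) = 3098.9 × 2.0971 ≈ 6499 m/s.

Δv ≈ 6.50 km/s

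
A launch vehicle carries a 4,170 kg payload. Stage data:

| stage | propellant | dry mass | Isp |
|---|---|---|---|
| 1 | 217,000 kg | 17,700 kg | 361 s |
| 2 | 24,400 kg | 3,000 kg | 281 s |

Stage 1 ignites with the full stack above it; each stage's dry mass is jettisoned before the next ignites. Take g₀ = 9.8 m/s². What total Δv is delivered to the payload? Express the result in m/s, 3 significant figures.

Ignition mass of stage 1 = 217,000+17,700 + 24,400+3,000 + 4,170 = 266,270 kg.
Stage 1: m₀ = 266,270 kg, m_f = 266,270 − 217,000 = 49,270 kg; Δv = 361×9.8×ln(5.404) = 3537.8×1.6872 ≈ 5969 m/s.
Stage 2: m₀ = 31,570 kg, m_f = 31,570 − 24,400 = 7,170 kg; Δv = 281×9.8×ln(4.403) = 2753.8×1.4823 ≈ 4082 m/s.
Total Δv = 5969 + 4082 = 10051 m/s.

Δv ≈ 10100 m/s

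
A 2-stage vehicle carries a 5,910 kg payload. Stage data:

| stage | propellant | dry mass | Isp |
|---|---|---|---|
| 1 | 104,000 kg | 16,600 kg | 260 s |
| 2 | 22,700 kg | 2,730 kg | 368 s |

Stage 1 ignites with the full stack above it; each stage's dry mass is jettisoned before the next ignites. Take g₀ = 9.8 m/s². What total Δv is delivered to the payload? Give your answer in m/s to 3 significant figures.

Δv ≈ 7590 m/s

Ignition mass of stage 1 = 104,000+16,600 + 22,700+2,730 + 5,910 = 151,940 kg.
Stage 1: m₀ = 151,940 kg, m_f = 151,940 − 104,000 = 47,940 kg; Δv = 260×9.8×ln(3.169) = 2548.0×1.1535 ≈ 2939 m/s.
Stage 2: m₀ = 31,340 kg, m_f = 31,340 − 22,700 = 8,640 kg; Δv = 368×9.8×ln(3.627) = 3606.4×1.2885 ≈ 4647 m/s.
Total Δv = 2939 + 4647 = 7586 m/s.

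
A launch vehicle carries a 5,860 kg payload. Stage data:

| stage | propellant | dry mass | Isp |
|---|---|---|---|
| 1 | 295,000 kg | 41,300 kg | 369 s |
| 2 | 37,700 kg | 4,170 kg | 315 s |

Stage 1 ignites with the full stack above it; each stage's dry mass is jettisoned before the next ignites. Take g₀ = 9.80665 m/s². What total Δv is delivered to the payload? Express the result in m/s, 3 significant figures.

Ignition mass of stage 1 = 295,000+41,300 + 37,700+4,170 + 5,860 = 384,030 kg.
Stage 1: m₀ = 384,030 kg, m_f = 384,030 − 295,000 = 89,030 kg; Δv = 369×9.80665×ln(4.313) = 3618.7×1.4617 ≈ 5290 m/s.
Stage 2: m₀ = 47,730 kg, m_f = 47,730 − 37,700 = 10,030 kg; Δv = 315×9.80665×ln(4.759) = 3089.1×1.5600 ≈ 4819 m/s.
Total Δv = 5290 + 4819 = 10109 m/s.

Δv ≈ 10100 m/s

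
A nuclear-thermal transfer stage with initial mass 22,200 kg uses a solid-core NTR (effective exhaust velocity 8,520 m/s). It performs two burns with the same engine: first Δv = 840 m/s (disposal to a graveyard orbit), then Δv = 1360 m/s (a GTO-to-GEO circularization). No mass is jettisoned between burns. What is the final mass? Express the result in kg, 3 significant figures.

final mass ≈ 17100 kg

After the first burn: m = 22200 × exp(−840/8520.0) = 22200 × 0.90611 = 20,115.6 kg.
After the second burn: m = 20,115.6 × exp(−1360/8520.0) = 20,115.6 × 0.85246 = 17,147.7 kg.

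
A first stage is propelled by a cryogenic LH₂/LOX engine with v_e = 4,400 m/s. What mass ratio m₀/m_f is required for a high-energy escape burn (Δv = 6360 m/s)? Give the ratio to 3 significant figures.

m₀/m_f = exp(Δv / v_e) = exp(6360 / 4400.0) = exp(1.4455) = 4.2438.

mass ratio ≈ 4.24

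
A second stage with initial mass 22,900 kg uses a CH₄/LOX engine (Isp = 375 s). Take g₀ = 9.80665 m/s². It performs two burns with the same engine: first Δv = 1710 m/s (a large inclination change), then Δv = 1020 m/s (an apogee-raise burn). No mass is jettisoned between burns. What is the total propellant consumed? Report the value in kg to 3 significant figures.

total propellant consumed ≈ 12000 kg

v_e = Isp · g₀ = 375 × 9.80665 = 3677.5 m/s.
After the first burn: m = 22900 × exp(−1710/3677.5) = 22900 × 0.62814 = 14,384.4 kg.
After the second burn: m = 14,384.4 × exp(−1020/3677.5) = 14,384.4 × 0.75778 = 10,900.2 kg.
Total propellant = m₀ − m_final = 22900 − 10,900.2 = 11,999.8 kg.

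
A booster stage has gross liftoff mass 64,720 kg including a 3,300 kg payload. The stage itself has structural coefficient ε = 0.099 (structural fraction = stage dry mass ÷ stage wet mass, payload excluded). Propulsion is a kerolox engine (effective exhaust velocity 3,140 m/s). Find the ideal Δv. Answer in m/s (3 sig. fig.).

Stage wet mass = m₀ − payload = 64,720 − 3,300 = 61,420 kg.
Stage dry mass = ε × stage wet mass = 0.099 × 61,420 = 6,080.58 kg.
Burnout mass m_f = stage dry + payload = 6,080.58 + 3,300 = 9,380.58 kg.
Δv = v_e · ln(64,720/9,380.58) = 3140.0 × ln(6.899) = 3140.0 × 1.9314 ≈ 6065 m/s.

Δv ≈ 6060 m/s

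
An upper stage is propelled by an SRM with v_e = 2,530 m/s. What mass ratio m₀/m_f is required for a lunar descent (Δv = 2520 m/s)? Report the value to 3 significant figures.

Using Δv = v_e ln(m₀/m_f): m₀/m_f = exp(Δv / v_e) = exp(2520 / 2530.0) = exp(0.9960) = 2.7076.

mass ratio ≈ 2.71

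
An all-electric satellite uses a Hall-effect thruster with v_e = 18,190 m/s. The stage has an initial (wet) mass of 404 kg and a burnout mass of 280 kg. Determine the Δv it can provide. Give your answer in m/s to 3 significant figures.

Δv ≈ 6670 m/s

From the ideal rocket equation, Δv = v_e · ln(m₀/m_f) = 18190.0 × ln(1.443) = 18190.0 × 0.3666 ≈ 6668.9 m/s.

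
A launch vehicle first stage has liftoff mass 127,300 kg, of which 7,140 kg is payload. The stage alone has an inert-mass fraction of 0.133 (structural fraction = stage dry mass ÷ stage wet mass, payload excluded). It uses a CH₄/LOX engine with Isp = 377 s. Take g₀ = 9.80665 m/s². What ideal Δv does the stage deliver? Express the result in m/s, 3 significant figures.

Δv ≈ 6310 m/s

Stage wet mass = m₀ − payload = 127,300 − 7,140 = 120,160 kg.
Stage dry mass = ε × stage wet mass = 0.133 × 120,160 = 15,981.3 kg.
Burnout mass m_f = stage dry + payload = 15,981.3 + 7,140 = 23,121.3 kg.
v_e = Isp · g₀ = 377 × 9.80665 = 3697.1 m/s.
By the Tsiolkovsky rocket equation, Δv = v_e · ln(127,300/23,121.3) = 3697.1 × ln(5.506) = 3697.1 × 1.7058 ≈ 6306 m/s.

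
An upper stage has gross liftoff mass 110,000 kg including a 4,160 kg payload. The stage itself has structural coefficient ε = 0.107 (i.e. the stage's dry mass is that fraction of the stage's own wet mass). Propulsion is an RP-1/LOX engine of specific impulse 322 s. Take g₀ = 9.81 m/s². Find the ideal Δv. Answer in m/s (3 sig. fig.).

Δv ≈ 6190 m/s

Stage wet mass = m₀ − payload = 110,000 − 4,160 = 105,840 kg.
Stage dry mass = ε × stage wet mass = 0.107 × 105,840 = 11,324.9 kg.
Burnout mass m_f = stage dry + payload = 11,324.9 + 4,160 = 15,484.9 kg.
v_e = Isp · g₀ = 322 × 9.81 = 3158.8 m/s.
Rocket equation: Δv = v_e · ln(110,000/15,484.9) = 3158.8 × ln(7.104) = 3158.8 × 1.9606 ≈ 6193 m/s.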